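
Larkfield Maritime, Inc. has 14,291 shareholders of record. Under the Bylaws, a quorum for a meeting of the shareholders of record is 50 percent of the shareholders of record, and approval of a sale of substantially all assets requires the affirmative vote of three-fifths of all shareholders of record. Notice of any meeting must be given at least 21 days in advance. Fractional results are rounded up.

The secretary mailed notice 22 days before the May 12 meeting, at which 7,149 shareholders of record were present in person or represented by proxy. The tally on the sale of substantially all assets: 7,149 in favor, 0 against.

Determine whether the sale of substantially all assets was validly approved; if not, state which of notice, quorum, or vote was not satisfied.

Notice: 22 days given; 21 required. Satisfied.
Quorum: 50% of 14,291 = 7,145.50, rounded up to 7,146; 7,149 present. Satisfied.
Vote: requires three-fifths of all shareholders of record (14,291); 3/5 of 14291 = 8574.60, rounded up to 8575, so 8,575 needed; 7,149 in favor. Not satisfied.

Invalid — vote requirement not satisfied.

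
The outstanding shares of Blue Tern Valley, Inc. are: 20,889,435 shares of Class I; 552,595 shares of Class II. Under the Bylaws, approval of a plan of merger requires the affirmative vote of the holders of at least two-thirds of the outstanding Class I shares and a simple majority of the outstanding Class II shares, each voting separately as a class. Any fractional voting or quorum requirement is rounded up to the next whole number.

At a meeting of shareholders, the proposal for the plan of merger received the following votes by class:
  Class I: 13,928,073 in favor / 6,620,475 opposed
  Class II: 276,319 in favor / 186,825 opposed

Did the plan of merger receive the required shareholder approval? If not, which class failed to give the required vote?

Class I: 2/3 of 20889435 = 13926290; 13,926,290 required, 13,928,073 in favor — approved.
Class II: a majority of 552595 is 276298; 276,298 required, 276,319 in favor — approved.

Approved — every class gave the required vote.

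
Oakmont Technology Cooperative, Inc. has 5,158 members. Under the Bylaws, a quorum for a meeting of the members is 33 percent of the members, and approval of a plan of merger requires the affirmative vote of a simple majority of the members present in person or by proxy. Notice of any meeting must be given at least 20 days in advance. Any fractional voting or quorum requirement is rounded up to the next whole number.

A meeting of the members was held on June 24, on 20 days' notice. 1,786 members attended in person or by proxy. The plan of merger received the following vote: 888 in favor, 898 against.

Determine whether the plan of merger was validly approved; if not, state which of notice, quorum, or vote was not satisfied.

Notice: 20 days given; 20 required. Satisfied.
Quorum: 33% of 5,158 = 1,702.14, rounded up to 1,703; 1,786 present. Satisfied.
Vote: requires a majority of those present (1,786); a majority of 1786 is 894, so 894 needed; 888 in favor. Not satisfied.

Invalid — vote requirement not satisfied.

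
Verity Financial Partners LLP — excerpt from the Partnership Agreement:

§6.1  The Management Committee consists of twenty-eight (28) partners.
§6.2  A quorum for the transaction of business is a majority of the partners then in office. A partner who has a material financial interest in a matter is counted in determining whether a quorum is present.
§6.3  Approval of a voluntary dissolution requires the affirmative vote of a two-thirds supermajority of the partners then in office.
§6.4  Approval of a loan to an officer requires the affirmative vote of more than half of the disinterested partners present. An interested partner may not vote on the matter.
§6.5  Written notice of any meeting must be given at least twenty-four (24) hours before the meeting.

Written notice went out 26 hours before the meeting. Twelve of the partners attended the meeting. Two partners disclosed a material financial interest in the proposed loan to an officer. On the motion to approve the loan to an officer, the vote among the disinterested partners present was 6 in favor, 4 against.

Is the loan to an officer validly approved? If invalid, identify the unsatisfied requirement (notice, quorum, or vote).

Invalid — quorum requirement not satisfied.

Notice: 26 hours given; 24 required (26 ≥ 24). Satisfied.
Quorum: 12 present (interested partners count toward quorum); quorum is 15. Not satisfied.
Vote: the loan to an officer requires a majority of the disinterested partners present (12 − 2 = 10). A majority of 10 is 6, so 6 affirmative votes are needed; 6 voted in favor. Satisfied. (Moot — without a quorum no business can be validly transacted.)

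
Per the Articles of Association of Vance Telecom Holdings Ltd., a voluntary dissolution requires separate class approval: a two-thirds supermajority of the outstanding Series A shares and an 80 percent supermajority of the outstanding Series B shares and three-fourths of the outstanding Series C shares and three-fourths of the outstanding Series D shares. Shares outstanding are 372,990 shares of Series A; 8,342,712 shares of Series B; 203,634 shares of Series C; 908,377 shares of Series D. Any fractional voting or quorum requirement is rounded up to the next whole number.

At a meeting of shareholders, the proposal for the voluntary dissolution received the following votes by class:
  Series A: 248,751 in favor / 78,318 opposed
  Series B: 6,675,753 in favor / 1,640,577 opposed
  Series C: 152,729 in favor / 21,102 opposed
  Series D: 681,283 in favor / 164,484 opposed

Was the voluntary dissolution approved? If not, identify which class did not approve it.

Series A: 2/3 of 372990 = 248660; 248,660 required, 248,751 in favor — approved.
Series B: 4/5 of 8342712 = 6674169.60, rounded up to 6674170; 6,674,170 required, 6,675,753 in favor — approved.
Series C: 3/4 of 203634 = 152725.50, rounded up to 152726; 152,726 required, 152,729 in favor — approved.
Series D: 3/4 of 908377 = 681282.75, rounded up to 681283; 681,283 required, 681,283 in favor — approved.

Approved — every class gave the required vote.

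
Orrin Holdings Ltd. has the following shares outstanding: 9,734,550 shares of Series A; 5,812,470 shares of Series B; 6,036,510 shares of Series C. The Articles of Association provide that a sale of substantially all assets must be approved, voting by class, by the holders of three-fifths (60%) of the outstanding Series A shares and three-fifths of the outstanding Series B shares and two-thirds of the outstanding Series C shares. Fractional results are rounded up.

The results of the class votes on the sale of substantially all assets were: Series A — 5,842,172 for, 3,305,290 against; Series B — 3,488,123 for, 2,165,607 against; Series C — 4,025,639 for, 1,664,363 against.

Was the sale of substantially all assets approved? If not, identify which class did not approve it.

Approved — every class gave the required vote.

Series A: 3/5 of 9734550 = 5840730; 5,840,730 required, 5,842,172 in favor — approved.
Series B: 3/5 of 5812470 = 3487482; 3,487,482 required, 3,488,123 in favor — approved.
Series C: 2/3 of 6036510 = 4024340; 4,024,340 required, 4,025,639 in favor — approved.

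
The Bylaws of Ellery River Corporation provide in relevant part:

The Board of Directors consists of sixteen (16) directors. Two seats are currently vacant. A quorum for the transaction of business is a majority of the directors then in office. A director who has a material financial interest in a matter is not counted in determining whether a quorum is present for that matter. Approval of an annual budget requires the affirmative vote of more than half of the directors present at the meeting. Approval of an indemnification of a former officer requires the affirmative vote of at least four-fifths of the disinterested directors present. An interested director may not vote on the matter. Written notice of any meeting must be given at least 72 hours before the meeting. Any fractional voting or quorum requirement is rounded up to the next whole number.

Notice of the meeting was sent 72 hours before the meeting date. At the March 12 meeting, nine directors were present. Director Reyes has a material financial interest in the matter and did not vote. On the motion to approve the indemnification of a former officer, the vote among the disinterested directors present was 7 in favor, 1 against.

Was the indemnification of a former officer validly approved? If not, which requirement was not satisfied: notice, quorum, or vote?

Valid — all requirements satisfied.

Notice: 72 hours given; 72 required (72 ≥ 72). Satisfied.
Quorum: 9 present, but the 1 interested director does not count, leaving 8. Quorum is 8. Satisfied.
Vote: the indemnification of a former officer requires four-fifths of the disinterested directors present (9 − 1 = 8). 4/5 of 8 = 6.40, rounded up to 7, so 7 affirmative votes are needed; 7 voted in favor. Satisfied.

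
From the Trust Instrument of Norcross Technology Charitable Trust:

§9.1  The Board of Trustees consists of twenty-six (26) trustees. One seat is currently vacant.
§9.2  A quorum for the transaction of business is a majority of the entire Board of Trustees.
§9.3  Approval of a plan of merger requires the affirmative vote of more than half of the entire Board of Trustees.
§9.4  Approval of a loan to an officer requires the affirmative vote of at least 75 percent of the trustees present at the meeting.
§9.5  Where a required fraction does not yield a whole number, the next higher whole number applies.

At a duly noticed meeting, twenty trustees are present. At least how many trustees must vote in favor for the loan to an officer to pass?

15

The loan to an officer requires three-fourths of the trustees present (20).
3/4 of 20 = 15.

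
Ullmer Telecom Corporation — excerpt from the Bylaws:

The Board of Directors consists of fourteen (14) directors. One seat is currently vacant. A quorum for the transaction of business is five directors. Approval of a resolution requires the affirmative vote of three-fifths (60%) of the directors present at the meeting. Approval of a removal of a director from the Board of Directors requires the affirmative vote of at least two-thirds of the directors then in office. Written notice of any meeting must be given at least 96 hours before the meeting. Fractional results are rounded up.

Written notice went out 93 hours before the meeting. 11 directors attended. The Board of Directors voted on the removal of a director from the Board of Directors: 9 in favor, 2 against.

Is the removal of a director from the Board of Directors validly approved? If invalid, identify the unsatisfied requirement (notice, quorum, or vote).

Notice: 93 hours given; 96 required (93 < 96). Not satisfied.
Quorum: 11 present; quorum is 5. Satisfied.
Vote: the removal of a director from the Board of Directors requires two-thirds of the directors then in office (13). 2/3 of 13 = 8.67, rounded up to 9, so 9 affirmative votes are needed; 9 voted in favor. Satisfied.

Invalid — notice requirement not satisfied.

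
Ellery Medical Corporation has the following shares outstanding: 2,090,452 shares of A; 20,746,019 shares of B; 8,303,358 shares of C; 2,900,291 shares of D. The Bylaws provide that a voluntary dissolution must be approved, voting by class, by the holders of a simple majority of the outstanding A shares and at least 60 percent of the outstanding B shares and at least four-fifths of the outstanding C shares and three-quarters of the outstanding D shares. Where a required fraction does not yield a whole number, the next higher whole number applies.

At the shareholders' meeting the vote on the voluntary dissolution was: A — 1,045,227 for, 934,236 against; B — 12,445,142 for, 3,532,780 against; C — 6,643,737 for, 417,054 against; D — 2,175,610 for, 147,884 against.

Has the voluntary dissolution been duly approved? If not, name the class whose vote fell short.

A: a majority of 2090452 is 1045227; 1,045,227 required, 1,045,227 in favor — approved.
B: 3/5 of 20746019 = 12447611.40, rounded up to 12447612; 12,447,612 required, 12,445,142 in favor — not approved.
C: 4/5 of 8303358 = 6642686.40, rounded up to 6642687; 6,642,687 required, 6,643,737 in favor — approved.
D: 3/4 of 2900291 = 2175218.25, rounded up to 2175219; 2,175,219 required, 2,175,610 in favor — approved.

Not approved — the B shares did not give the required vote.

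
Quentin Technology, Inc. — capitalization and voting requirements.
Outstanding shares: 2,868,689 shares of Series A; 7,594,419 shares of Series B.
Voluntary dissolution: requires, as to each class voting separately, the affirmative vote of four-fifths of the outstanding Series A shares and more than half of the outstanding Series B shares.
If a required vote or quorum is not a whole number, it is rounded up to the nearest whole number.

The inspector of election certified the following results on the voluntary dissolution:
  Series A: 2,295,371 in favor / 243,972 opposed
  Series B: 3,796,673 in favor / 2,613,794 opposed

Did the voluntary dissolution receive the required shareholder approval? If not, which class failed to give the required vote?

Not approved — the Series B shares did not give the required vote.

Series A: 4/5 of 2868689 = 2294951.20, rounded up to 2294952; 2,294,952 required, 2,295,371 in favor — approved.
Series B: a majority of 7594419 is 3797210; 3,797,210 required, 3,796,673 in favor — not approved.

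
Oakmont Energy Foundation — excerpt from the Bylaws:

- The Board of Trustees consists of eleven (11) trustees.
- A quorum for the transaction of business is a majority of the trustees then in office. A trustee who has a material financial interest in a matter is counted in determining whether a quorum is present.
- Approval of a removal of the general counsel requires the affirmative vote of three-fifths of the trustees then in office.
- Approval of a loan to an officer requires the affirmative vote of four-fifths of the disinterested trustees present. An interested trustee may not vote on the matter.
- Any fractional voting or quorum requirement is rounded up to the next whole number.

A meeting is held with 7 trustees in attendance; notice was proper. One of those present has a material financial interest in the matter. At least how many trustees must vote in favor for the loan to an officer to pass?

5

The loan to an officer requires four-fifths of the disinterested trustees present (7 − 1 = 6).
4/5 of 6 = 4.80, rounded up to 5.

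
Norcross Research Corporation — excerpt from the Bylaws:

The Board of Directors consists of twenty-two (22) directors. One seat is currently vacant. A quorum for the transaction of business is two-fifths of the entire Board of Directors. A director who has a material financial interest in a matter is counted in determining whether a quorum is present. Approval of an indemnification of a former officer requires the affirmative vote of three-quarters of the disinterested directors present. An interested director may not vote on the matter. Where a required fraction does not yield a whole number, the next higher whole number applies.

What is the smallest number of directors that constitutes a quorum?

9

2/5 of 22 = 8.80, rounded up to 9.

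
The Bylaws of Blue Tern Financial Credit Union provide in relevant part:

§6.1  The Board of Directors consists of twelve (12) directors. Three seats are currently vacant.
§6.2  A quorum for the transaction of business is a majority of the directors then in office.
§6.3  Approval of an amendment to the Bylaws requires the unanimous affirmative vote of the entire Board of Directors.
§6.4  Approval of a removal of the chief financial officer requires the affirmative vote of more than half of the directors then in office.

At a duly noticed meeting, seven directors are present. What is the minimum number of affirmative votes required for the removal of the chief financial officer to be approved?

5

The removal of the chief financial officer requires a majority of the directors then in office (9).
A majority of 9 is 5.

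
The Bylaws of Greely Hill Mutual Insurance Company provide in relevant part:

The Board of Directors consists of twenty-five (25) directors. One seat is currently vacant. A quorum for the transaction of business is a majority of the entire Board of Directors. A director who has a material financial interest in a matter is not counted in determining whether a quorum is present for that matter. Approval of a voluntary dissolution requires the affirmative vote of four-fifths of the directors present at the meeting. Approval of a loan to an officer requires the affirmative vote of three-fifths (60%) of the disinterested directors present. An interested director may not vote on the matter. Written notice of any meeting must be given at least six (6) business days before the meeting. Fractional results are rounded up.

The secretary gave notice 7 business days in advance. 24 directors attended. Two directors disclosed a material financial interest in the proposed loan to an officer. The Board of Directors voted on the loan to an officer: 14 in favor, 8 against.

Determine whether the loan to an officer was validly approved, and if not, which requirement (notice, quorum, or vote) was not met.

Notice: 7 business days given; 6 required (7 ≥ 6). Satisfied.
Quorum: 24 present, but the 2 interested directors do not count, leaving 22. Quorum is 13. Satisfied.
Vote: the loan to an officer requires three-fifths of the disinterested directors present (24 − 2 = 22). 3/5 of 22 = 13.20, rounded up to 14, so 14 affirmative votes are needed; 14 voted in favor. Satisfied.

Valid — all requirements satisfied.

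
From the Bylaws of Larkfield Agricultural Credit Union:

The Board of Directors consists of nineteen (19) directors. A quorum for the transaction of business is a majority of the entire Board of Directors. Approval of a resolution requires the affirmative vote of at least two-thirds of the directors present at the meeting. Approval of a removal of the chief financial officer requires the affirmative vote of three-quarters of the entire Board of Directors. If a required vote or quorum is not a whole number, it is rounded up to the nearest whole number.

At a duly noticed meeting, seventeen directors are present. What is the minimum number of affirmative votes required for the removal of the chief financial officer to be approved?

The removal of the chief financial officer requires three-fourths of the entire Board of Directors (19).
3/4 of 19 = 14.25, rounded up to 15.

15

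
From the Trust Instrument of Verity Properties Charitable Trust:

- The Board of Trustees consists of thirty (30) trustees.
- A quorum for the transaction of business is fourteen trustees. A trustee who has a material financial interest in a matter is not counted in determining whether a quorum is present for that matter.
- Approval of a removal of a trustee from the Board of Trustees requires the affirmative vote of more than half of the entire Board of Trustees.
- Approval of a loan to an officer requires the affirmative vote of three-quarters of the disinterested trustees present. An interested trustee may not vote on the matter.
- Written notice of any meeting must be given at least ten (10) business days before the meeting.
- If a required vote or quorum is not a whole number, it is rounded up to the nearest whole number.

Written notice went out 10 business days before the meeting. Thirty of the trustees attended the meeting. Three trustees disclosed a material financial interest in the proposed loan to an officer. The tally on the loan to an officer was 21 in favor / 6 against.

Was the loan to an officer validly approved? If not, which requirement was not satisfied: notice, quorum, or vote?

Valid — all requirements satisfied.

Notice: 10 business days given; 10 required (10 ≥ 10). Satisfied.
Quorum: 30 present, but the 3 interested trustees do not count, leaving 27. Quorum is 14. Satisfied.
Vote: the loan to an officer requires three-fourths of the disinterested trustees present (30 − 3 = 27). 3/4 of 27 = 20.25, rounded up to 21, so 21 affirmative votes are needed; 21 voted in favor. Satisfied.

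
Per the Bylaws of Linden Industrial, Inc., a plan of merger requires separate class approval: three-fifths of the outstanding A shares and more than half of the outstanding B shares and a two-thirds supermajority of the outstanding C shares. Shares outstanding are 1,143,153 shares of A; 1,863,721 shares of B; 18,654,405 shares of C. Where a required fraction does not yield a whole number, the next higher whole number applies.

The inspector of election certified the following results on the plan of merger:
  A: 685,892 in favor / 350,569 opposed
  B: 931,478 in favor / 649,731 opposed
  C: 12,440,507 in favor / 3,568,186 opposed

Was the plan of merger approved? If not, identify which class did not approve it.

A: 3/5 of 1143153 = 685891.80, rounded up to 685892; 685,892 required, 685,892 in favor — approved.
B: a majority of 1863721 is 931861; 931,861 required, 931,478 in favor — not approved.
C: 2/3 of 18654405 = 12436270; 12,436,270 required, 12,440,507 in favor — approved.

Not approved — the B shares did not give the required vote.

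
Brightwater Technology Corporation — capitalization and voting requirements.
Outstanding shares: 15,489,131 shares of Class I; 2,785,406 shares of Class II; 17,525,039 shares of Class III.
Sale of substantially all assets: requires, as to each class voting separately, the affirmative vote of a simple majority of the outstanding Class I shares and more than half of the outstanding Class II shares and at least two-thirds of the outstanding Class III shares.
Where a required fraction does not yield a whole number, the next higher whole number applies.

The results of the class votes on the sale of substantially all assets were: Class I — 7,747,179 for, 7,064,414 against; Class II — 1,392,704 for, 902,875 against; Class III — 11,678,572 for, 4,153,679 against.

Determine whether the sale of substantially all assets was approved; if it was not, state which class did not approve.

Class I: a majority of 15489131 is 7744566; 7,744,566 required, 7,747,179 in favor — approved.
Class II: a majority of 2785406 is 1392704; 1,392,704 required, 1,392,704 in favor — approved.
Class III: 2/3 of 17525039 = 11683359.33, rounded up to 11683360; 11,683,360 required, 11,678,572 in favor — not approved.

Not approved — the Class III shares did not give the required vote.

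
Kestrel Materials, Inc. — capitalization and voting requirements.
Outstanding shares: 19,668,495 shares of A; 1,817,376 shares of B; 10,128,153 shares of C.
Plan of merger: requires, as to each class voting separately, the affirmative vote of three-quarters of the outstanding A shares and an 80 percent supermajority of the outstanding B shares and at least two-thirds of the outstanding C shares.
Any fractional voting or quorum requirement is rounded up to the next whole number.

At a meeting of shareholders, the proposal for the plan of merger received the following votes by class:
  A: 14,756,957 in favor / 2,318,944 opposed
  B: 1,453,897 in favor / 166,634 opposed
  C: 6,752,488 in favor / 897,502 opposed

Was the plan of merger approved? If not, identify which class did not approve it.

A: 3/4 of 19668495 = 14751371.25, rounded up to 14751372; 14,751,372 required, 14,756,957 in favor — approved.
B: 4/5 of 1817376 = 1453900.80, rounded up to 1453901; 1,453,901 required, 1,453,897 in favor — not approved.
C: 2/3 of 10128153 = 6752102; 6,752,102 required, 6,752,488 in favor — approved.

Not approved — the B shares did not give the required vote.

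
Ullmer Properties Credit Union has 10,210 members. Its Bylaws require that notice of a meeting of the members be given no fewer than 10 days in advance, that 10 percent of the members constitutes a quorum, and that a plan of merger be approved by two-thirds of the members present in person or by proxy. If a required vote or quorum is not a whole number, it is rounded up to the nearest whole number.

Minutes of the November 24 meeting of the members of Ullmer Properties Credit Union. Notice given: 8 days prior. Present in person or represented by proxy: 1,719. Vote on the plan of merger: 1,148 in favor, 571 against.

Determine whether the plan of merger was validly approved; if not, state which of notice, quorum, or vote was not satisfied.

Notice: 8 days given; 10 required. Not satisfied.
Quorum: 10% of 10,210 = 1,021; 1,719 present. Satisfied.
Vote: requires two-thirds of those present (1,719); 2/3 of 1719 = 1146, so 1,146 needed; 1,148 in favor. Satisfied.

Invalid — notice requirement not satisfied.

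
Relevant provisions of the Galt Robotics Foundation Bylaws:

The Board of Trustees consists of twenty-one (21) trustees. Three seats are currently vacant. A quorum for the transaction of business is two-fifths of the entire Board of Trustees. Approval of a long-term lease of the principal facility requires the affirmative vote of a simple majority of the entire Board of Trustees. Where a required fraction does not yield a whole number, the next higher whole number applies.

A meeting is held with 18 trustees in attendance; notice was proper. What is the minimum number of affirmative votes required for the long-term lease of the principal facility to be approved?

The long-term lease of the principal facility requires a majority of the entire Board of Trustees (21).
A majority of 21 is 11.

11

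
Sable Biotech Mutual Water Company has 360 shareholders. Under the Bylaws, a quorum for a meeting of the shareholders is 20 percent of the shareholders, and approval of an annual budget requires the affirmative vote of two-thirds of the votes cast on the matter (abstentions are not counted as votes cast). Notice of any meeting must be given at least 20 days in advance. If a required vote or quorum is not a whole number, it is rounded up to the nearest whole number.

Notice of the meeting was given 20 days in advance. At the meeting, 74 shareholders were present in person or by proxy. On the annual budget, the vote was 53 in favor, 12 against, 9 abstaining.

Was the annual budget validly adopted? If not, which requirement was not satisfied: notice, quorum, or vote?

Notice: 20 days given; 20 required. Satisfied.
Quorum: 20% of 360 = 72; 74 present. Satisfied.
Vote: requires two-thirds of the votes cast (74 − 9 abstaining = 65); 2/3 of 65 = 43.33, rounded up to 44, so 44 needed; 53 in favor. Satisfied.

Valid — all requirements satisfied.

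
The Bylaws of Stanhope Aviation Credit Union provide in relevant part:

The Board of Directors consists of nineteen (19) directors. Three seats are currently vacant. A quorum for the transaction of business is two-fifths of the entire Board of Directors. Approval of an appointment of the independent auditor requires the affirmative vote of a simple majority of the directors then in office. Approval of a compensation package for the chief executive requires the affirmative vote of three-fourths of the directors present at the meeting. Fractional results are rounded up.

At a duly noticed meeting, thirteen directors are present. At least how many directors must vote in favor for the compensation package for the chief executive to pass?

10

The compensation package for the chief executive requires three-fourths of the directors present (13).
3/4 of 13 = 9.75, rounded up to 10.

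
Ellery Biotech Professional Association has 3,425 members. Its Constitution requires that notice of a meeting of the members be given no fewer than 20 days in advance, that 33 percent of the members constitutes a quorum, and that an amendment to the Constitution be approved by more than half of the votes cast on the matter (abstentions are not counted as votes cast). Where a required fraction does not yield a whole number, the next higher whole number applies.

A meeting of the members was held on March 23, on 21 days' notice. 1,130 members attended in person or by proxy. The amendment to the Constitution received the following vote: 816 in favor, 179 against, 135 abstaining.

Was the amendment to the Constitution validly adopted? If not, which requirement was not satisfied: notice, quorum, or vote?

Invalid — quorum requirement not satisfied.

Notice: 21 days given; 20 required. Satisfied.
Quorum: 33% of 3,425 = 1,130.25, rounded up to 1,131; 1,130 present. Not satisfied.
Vote: requires a majority of the votes cast (1,130 − 135 abstaining = 995); a majority of 995 is 498, so 498 needed; 816 in favor. Satisfied.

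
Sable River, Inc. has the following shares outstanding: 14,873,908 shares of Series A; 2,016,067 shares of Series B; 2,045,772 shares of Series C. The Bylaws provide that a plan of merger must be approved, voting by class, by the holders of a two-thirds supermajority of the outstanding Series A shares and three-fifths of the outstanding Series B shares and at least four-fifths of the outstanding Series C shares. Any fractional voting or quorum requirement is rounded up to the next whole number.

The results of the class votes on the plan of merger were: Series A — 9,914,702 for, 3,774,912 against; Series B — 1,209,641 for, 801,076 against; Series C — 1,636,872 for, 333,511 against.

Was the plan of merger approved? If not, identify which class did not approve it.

Series A: 2/3 of 14873908 = 9915938.67, rounded up to 9915939; 9,915,939 required, 9,914,702 in favor — not approved.
Series B: 3/5 of 2016067 = 1209640.20, rounded up to 1209641; 1,209,641 required, 1,209,641 in favor — approved.
Series C: 4/5 of 2045772 = 1636617.60, rounded up to 1636618; 1,636,618 required, 1,636,872 in favor — approved.

Not approved — the Series A shares did not give the required vote.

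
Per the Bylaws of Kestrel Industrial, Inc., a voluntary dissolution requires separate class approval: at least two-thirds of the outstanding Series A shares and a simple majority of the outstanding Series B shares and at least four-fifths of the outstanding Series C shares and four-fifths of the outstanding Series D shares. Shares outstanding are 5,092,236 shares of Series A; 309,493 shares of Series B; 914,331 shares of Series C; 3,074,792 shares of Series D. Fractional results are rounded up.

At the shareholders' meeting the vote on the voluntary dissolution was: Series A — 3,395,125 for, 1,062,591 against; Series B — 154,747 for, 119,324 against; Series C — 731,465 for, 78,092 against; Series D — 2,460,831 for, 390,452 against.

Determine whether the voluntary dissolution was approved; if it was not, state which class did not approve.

Approved — every class gave the required vote.

Series A: 2/3 of 5092236 = 3394824; 3,394,824 required, 3,395,125 in favor — approved.
Series B: a majority of 309493 is 154747; 154,747 required, 154,747 in favor — approved.
Series C: 4/5 of 914331 = 731464.80, rounded up to 731465; 731,465 required, 731,465 in favor — approved.
Series D: 4/5 of 3074792 = 2459833.60, rounded up to 2459834; 2,459,834 required, 2,460,831 in favor — approved.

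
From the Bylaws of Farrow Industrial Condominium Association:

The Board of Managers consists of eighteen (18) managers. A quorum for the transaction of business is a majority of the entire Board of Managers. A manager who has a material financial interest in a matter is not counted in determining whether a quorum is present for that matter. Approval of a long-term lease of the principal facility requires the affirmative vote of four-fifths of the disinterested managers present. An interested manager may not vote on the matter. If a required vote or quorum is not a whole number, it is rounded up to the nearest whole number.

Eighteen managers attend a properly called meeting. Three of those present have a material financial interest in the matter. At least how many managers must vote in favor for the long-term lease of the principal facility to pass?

12

The long-term lease of the principal facility requires four-fifths of the disinterested managers present (18 − 3 = 15).
4/5 of 15 = 12.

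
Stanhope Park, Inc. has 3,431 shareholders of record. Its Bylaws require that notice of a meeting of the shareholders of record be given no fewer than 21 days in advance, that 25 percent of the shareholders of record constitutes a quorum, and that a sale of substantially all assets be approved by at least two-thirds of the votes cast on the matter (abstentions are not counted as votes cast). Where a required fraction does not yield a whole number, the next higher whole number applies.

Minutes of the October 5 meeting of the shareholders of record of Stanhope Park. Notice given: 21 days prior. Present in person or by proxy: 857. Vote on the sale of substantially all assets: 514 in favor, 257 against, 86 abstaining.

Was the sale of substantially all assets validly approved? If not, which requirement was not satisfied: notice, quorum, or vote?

Invalid — quorum requirement not satisfied.

Notice: 21 days given; 21 required. Satisfied.
Quorum: 25% of 3,431 = 857.75, rounded up to 858; 857 present. Not satisfied.
Vote: requires two-thirds of the votes cast (857 − 86 abstaining = 771); 2/3 of 771 = 514, so 514 needed; 514 in favor. Satisfied.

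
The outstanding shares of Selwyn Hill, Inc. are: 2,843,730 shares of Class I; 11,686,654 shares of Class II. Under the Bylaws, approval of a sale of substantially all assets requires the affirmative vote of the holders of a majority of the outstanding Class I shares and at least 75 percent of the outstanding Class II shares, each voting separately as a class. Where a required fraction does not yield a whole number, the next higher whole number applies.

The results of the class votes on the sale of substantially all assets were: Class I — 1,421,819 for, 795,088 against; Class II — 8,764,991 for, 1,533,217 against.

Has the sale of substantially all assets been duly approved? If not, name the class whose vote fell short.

Not approved — the Class I shares did not give the required vote.

Class I: a majority of 2843730 is 1421866; 1,421,866 required, 1,421,819 in favor — not approved.
Class II: 3/4 of 11686654 = 8764990.50, rounded up to 8764991; 8,764,991 required, 8,764,991 in favor — approved.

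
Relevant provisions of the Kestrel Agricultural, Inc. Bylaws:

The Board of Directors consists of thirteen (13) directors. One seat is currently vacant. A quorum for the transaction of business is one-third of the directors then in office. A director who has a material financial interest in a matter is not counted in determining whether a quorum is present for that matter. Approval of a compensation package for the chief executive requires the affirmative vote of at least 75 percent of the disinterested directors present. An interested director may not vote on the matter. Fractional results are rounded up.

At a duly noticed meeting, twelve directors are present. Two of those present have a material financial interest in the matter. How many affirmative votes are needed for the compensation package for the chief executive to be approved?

The compensation package for the chief executive requires three-fourths of the disinterested directors present (12 − 2 = 10).
3/4 of 10 = 7.50, rounded up to 8.

8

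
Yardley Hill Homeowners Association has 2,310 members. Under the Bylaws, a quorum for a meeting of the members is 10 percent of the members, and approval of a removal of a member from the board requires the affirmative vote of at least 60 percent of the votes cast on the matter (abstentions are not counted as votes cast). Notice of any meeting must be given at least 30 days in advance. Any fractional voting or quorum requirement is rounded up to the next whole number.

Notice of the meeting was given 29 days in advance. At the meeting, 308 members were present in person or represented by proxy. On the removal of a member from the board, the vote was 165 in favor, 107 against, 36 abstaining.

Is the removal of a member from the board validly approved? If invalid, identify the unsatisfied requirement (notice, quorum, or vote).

Invalid — notice requirement not satisfied.

Notice: 29 days given; 30 required. Not satisfied.
Quorum: 10% of 2,310 = 231; 308 present. Satisfied.
Vote: requires three-fifths of the votes cast (308 − 36 abstaining = 272); 3/5 of 272 = 163.20, rounded up to 164, so 164 needed; 165 in favor. Satisfied.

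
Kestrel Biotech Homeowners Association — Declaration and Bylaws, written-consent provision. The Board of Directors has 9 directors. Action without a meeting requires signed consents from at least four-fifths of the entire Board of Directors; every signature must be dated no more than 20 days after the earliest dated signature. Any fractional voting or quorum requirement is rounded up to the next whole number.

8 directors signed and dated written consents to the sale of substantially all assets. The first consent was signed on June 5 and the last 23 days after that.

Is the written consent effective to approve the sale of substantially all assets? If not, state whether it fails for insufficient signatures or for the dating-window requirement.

Signatures required: at least four-fifths of 9 — 4/5 of 9 = 7.20, rounded up to 8, so 8 needed; 8 signed. Sufficient.
Dating window: the latest signature is 23 days after the earliest; the limit is 20 days. Outside the window.

Not effective — dating-window requirement not satisfied.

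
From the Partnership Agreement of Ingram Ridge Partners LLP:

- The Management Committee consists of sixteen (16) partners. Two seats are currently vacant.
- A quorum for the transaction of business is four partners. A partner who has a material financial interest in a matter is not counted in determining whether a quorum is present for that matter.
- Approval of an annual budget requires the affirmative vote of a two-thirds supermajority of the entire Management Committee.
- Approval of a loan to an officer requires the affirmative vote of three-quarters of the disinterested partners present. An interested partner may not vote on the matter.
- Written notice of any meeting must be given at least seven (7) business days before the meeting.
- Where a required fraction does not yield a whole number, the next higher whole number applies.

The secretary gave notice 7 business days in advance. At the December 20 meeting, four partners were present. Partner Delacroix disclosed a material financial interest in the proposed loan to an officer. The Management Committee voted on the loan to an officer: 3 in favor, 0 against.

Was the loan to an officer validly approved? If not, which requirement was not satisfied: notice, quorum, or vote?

Notice: 7 business days given; 7 required (7 ≥ 7). Satisfied.
Quorum: 4 present, but the 1 interested partner does not count, leaving 3. Quorum is 4. Not satisfied.
Vote: the loan to an officer requires three-fourths of the disinterested partners present (4 − 1 = 3). 3/4 of 3 = 2.25, rounded up to 3, so 3 affirmative votes are needed; 3 voted in favor. Satisfied. (Moot — without a quorum no business can be validly transacted.)

Invalid — quorum requirement not satisfied.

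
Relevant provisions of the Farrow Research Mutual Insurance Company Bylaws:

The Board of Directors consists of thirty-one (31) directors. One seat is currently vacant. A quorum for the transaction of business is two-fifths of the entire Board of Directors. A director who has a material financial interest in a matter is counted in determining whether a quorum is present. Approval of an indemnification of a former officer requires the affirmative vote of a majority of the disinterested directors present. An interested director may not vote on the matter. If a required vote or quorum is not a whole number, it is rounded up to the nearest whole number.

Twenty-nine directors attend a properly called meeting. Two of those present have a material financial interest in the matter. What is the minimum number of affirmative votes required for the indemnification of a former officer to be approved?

The indemnification of a former officer requires a majority of the disinterested directors present (29 − 2 = 27).
A majority of 27 is 14.

14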